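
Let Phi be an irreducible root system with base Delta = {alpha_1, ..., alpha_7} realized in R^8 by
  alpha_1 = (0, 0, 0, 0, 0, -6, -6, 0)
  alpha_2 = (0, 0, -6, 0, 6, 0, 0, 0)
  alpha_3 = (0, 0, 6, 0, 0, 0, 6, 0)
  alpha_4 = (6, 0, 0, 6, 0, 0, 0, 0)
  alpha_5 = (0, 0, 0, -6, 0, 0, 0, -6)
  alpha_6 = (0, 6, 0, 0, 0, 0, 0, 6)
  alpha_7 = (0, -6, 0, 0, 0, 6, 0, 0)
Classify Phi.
A_7

Compute the Cartan integers a_ij = 2(alpha_i, alpha_j)/(alpha_j, alpha_j); the resulting 7x7 Cartan matrix is
[[2, 0, -1, 0, 0, 0, -1], [0, 2, -1, 0, 0, 0, 0], [-1, -1, 2, 0, 0, 0, 0], [0, 0, 0, 2, -1, 0, 0], [0, 0, 0, -1, 2, -1, 0], [0, 0, 0, 0, -1, 2, -1], [-1, 0, 0, 0, 0, -1, 2]].
All simple roots have the same length, so the diagram is simply laced. The associated Dynkin diagram is a chain of 7 nodes with single edges (A_7), so the type is A_7 (the algebra sl(8)).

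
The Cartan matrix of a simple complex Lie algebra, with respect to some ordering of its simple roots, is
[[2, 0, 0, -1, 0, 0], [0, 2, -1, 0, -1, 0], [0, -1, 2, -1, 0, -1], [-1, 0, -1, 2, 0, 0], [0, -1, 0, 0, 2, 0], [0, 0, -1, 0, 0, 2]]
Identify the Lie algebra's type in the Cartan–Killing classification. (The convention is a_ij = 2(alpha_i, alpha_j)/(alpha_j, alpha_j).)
The matrix has rank 6 with 2's on the diagonal. Reading the off-diagonal entries as Dynkin edges (a single edge where a_ij = a_ji = -1; a double or triple edge where a_ij * a_ji = 2 or 3), the diagram is a chain of 5 nodes with one extra node attached to the third node from one end (E_6). One simple-root ordering that puts it in standard form is (alpha_5, alpha_6, alpha_2, alpha_3, alpha_4, alpha_1). So the algebra is type E_6.

E_6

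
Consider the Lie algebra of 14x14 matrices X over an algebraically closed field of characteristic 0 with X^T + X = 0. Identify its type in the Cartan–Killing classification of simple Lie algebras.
This is so(14) with 14 even, which has dimension 14(14-1)/2 = 91 and rank 14/2 = 7. In the classification of classical Lie algebras, the orthogonal algebra so(2n) in an even number of variables has type D_n; here n = 7, so the Dynkin diagram is a chain of 5 nodes with a fork of two nodes at one end (D_7). Hence the type is D_7.

D7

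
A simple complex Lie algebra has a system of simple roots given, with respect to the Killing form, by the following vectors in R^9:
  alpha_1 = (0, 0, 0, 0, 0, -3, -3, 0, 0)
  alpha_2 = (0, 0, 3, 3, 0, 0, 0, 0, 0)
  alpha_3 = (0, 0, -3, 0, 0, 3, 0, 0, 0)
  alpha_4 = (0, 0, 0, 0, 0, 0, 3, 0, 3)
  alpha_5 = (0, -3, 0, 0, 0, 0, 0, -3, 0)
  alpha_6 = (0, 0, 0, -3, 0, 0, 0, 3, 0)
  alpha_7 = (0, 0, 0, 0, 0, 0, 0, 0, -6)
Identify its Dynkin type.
type C_7

Compute the Cartan integers a_ij = 2(alpha_i, alpha_j)/(alpha_j, alpha_j); the resulting 7x7 Cartan matrix is
[[2, 0, -1, -1, 0, 0, 0], [0, 2, -1, 0, 0, -1, 0], [-1, -1, 2, 0, 0, 0, 0], [-1, 0, 0, 2, 0, 0, -1], [0, 0, 0, 0, 2, -1, 0], [0, -1, 0, 0, -1, 2, 0], [0, 0, 0, -2, 0, 0, 2]].
The roots have two lengths (squared-length ratio 2:1); the short ones are alpha_{1,2,3,4,5,6}. The associated Dynkin diagram is a chain of 7 nodes with a double edge at one end; the terminal node there is the unique long simple root (C_7), so the type is C_7 (the algebra sp(14)).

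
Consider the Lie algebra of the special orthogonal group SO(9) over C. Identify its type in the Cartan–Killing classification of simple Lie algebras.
type B_4

This is so(9) with 9 odd, which has dimension 9(9-1)/2 = 36 and rank (9-1)/2 = 4. In the classification of classical Lie algebras, the orthogonal algebra so(2n+1) in an odd number of variables has type B_n; here n = 4, so the Dynkin diagram is a chain of 4 nodes with a double edge at one end; the terminal node there is the unique short simple root (B_4). Hence the type is B_4.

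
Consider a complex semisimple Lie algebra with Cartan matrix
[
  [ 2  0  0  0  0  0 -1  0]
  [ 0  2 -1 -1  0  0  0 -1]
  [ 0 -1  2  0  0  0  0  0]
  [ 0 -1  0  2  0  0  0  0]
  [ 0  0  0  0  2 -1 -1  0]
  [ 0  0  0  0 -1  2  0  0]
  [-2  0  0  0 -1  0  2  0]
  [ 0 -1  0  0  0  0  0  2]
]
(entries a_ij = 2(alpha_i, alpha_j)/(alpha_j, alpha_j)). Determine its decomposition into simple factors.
The diagram associated to this matrix has two connected components: the simple roots {alpha_1, alpha_5, alpha_6, alpha_7} form a chain of 4 nodes with a double edge at one end; the terminal node there is the unique short simple root (B_4), and {alpha_2, alpha_3, alpha_4, alpha_8} form a chain of 2 nodes with a fork of two nodes at one end (D_4). A semisimple Lie algebra decomposes uniquely as the direct sum of simple ideals, one per connected component of its Dynkin diagram, so g ≅ B_4 ⊕ D_4 (dimension 36 + 28 = 64).

B_4 (so(9)) + D_4 (so(8))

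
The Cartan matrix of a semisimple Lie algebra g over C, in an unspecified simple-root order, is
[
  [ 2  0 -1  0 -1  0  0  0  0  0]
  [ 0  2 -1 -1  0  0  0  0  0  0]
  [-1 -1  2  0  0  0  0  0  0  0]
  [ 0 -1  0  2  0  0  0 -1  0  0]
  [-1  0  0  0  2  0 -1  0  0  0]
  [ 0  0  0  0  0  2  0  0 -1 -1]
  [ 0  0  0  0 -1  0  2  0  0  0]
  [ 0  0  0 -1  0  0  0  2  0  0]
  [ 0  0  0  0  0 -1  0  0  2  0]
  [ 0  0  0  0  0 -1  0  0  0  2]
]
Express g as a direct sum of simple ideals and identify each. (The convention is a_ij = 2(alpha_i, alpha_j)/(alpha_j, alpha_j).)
A3 + A7

The diagram associated to this matrix has two connected components: the simple roots {alpha_6, alpha_9, alpha_10} form a chain of 3 nodes with single edges (A_3), and {alpha_1, alpha_2, alpha_3, alpha_4, alpha_5, alpha_7, alpha_8} form a chain of 7 nodes with single edges (A_7). A semisimple Lie algebra decomposes uniquely as the direct sum of simple ideals, one per connected component of its Dynkin diagram, so g ≅ A_3 ⊕ A_7 (dimension 15 + 63 = 78).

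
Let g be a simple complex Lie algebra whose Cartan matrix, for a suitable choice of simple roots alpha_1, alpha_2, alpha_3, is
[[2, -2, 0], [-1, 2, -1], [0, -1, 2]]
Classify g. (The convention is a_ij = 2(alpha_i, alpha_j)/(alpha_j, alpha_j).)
C_3

The matrix has rank 3 with 2's on the diagonal. Reading the off-diagonal entries as Dynkin edges (a single edge where a_ij = a_ji = -1; a double or triple edge where a_ij * a_ji = 2 or 3), the diagram is a chain of 3 nodes with a double edge at one end; the terminal node there is the unique long simple root (C_3). One simple-root ordering that puts it in standard form is (alpha_3, alpha_2, alpha_1). So the algebra is type C_3, i.e. sp(6).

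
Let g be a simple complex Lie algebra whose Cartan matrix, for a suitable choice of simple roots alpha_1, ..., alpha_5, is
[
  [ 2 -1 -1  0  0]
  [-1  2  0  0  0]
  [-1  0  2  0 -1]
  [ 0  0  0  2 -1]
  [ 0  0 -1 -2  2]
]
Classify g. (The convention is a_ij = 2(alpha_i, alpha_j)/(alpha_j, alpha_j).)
The matrix has rank 5 with 2's on the diagonal. Reading the off-diagonal entries as Dynkin edges (a single edge where a_ij = a_ji = -1; a double or triple edge where a_ij * a_ji = 2 or 3), the diagram is a chain of 5 nodes with a double edge at one end; the terminal node there is the unique short simple root (B_5). One simple-root ordering that puts it in standard form is (alpha_2, alpha_1, alpha_3, alpha_5, alpha_4). So the algebra is type B_5, i.e. so(11).

B_5 (so(11))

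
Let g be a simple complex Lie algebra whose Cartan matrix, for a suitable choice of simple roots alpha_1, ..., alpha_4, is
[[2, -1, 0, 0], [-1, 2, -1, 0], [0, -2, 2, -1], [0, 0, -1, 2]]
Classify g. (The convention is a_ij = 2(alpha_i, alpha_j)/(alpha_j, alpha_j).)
F_4

The matrix has rank 4 with 2's on the diagonal. Reading the off-diagonal entries as Dynkin edges (a single edge where a_ij = a_ji = -1; a double or triple edge where a_ij * a_ji = 2 or 3), the diagram is a chain of 4 nodes with a double edge between the middle two (F_4). One simple-root ordering that puts it in standard form is (alpha_4, alpha_3, alpha_2, alpha_1). So the algebra is type F_4.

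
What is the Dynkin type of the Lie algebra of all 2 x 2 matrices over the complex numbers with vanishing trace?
This is sl(2), which has dimension 2^2 - 1 = 3 and rank 2 - 1 = 1 (a Cartan subalgebra is the diagonal traceless matrices). In the classification of classical Lie algebras, the special linear algebra sl(n+1) has type A_n; here n = 1, so the Dynkin diagram is a chain of 1 nodes with single edges (A_1). Hence the type is A_1.

A_1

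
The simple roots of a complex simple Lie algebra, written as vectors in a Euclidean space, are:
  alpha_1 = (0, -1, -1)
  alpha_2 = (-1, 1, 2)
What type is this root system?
type G_2

Compute the Cartan integers a_ij = 2(alpha_i, alpha_j)/(alpha_j, alpha_j); the resulting 2x2 Cartan matrix is
[[2, -1], [-3, 2]].
The roots have two lengths (squared-length ratio 3:1); the short ones are alpha_{1}. The associated Dynkin diagram is two nodes joined by a triple edge (G_2), so the type is G_2.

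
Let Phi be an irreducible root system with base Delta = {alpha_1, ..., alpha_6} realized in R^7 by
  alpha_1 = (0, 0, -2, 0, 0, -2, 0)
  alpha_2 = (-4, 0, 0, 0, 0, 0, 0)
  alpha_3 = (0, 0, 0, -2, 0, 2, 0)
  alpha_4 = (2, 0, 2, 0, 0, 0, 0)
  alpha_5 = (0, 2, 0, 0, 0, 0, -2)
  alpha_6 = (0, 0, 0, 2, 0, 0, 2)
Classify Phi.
Compute the Cartan integers a_ij = 2(alpha_i, alpha_j)/(alpha_j, alpha_j); the resulting 6x6 Cartan matrix is
[[2, 0, -1, -1, 0, 0], [0, 2, 0, -2, 0, 0], [-1, 0, 2, 0, 0, -1], [-1, -1, 0, 2, 0, 0], [0, 0, 0, 0, 2, -1], [0, 0, -1, 0, -1, 2]].
The roots have two lengths (squared-length ratio 2:1); the short ones are alpha_{1,3,4,5,6}. The associated Dynkin diagram is a chain of 6 nodes with a double edge at one end; the terminal node there is the unique long simple root (C_6), so the type is C_6 (the algebra sp(12)).

type C_6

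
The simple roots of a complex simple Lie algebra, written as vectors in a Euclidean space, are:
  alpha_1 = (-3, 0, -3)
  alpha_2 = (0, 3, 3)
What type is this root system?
A_2

Compute the Cartan integers a_ij = 2(alpha_i, alpha_j)/(alpha_j, alpha_j); the resulting 2x2 Cartan matrix is
[[2, -1], [-1, 2]].
All simple roots have the same length, so the diagram is simply laced. The associated Dynkin diagram is a chain of 2 nodes with single edges (A_2), so the type is A_2 (the algebra sl(3)).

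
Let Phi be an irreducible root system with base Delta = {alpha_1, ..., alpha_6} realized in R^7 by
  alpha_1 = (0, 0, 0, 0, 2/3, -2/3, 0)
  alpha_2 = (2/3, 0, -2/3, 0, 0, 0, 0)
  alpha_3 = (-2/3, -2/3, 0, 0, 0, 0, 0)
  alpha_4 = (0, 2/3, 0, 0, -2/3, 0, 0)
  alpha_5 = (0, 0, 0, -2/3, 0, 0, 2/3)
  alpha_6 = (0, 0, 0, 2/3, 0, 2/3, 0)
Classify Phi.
A6

Compute the Cartan integers a_ij = 2(alpha_i, alpha_j)/(alpha_j, alpha_j); the resulting 6x6 Cartan matrix is
[[2, 0, 0, -1, 0, -1], [0, 2, -1, 0, 0, 0], [0, -1, 2, -1, 0, 0], [-1, 0, -1, 2, 0, 0], [0, 0, 0, 0, 2, -1], [-1, 0, 0, 0, -1, 2]].
All simple roots have the same length, so the diagram is simply laced. The associated Dynkin diagram is a chain of 6 nodes with single edges (A_6), so the type is A_6 (the algebra sl(7)).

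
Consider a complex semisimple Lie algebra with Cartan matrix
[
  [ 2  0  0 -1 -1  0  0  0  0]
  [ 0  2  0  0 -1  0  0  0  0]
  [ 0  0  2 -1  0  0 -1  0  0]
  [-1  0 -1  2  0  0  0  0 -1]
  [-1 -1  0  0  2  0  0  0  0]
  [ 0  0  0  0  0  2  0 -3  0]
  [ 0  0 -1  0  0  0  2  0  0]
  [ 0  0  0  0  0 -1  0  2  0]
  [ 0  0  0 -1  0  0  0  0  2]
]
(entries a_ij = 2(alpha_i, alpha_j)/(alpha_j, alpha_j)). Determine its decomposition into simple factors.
The diagram associated to this matrix has two connected components: the simple roots {alpha_1, alpha_2, alpha_3, alpha_4, alpha_5, alpha_7, alpha_9} form a chain of 6 nodes with one extra node attached to the third node from one end (E_7), and {alpha_6, alpha_8} form two nodes joined by a triple edge (G_2). A semisimple Lie algebra decomposes uniquely as the direct sum of simple ideals, one per connected component of its Dynkin diagram, so g ≅ E_7 ⊕ G_2 (dimension 133 + 14 = 147).

E_7 ⊕ G_2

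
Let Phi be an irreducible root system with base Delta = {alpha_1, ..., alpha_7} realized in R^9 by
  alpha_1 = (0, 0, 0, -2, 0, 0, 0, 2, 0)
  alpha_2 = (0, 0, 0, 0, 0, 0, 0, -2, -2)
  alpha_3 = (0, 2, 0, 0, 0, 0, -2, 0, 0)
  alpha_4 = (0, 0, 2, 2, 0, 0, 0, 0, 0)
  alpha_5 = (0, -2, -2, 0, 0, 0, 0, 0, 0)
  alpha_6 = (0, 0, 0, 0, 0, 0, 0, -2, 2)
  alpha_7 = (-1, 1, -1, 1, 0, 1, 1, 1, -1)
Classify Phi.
Compute the Cartan integers a_ij = 2(alpha_i, alpha_j)/(alpha_j, alpha_j); the resulting 7x7 Cartan matrix is
[[2, -1, 0, -1, 0, -1, 0], [-1, 2, 0, 0, 0, 0, 0], [0, 0, 2, 0, -1, 0, 0], [-1, 0, 0, 2, -1, 0, 0], [0, 0, -1, -1, 2, 0, 0], [-1, 0, 0, 0, 0, 2, -1], [0, 0, 0, 0, 0, -1, 2]].
All simple roots have the same length, so the diagram is simply laced. The associated Dynkin diagram is a chain of 6 nodes with one extra node attached to the third node from one end (E_7), so the type is E_7.

E_7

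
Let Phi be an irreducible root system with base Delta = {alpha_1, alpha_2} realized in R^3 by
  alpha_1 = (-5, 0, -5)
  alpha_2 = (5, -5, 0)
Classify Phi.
Compute the Cartan integers a_ij = 2(alpha_i, alpha_j)/(alpha_j, alpha_j); the resulting 2x2 Cartan matrix is
[[2, -1], [-1, 2]].
All simple roots have the same length, so the diagram is simply laced. The associated Dynkin diagram is a chain of 2 nodes with single edges (A_2), so the type is A_2 (the algebra sl(3)).

A_2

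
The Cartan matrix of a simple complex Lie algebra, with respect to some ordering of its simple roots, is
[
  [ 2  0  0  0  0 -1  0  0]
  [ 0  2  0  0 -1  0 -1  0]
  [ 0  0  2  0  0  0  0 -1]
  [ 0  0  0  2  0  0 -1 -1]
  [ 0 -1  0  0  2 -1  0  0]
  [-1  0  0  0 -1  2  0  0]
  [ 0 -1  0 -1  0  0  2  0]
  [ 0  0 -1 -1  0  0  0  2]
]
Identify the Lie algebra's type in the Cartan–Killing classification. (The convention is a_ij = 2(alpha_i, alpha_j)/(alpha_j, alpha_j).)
A_8

The matrix has rank 8 with 2's on the diagonal. Reading the off-diagonal entries as Dynkin edges (a single edge where a_ij = a_ji = -1; a double or triple edge where a_ij * a_ji = 2 or 3), the diagram is a chain of 8 nodes with single edges (A_8). One simple-root ordering that puts it in standard form is (alpha_3, alpha_8, alpha_4, alpha_7, alpha_2, alpha_5, alpha_6, alpha_1). So the algebra is type A_8, i.e. sl(9).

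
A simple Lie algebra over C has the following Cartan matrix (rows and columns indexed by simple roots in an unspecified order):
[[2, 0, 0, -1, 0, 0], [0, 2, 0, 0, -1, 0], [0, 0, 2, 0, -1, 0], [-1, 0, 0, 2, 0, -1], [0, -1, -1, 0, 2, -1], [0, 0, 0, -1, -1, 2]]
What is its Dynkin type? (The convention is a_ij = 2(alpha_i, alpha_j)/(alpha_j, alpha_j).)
D6

The matrix has rank 6 with 2's on the diagonal. Reading the off-diagonal entries as Dynkin edges (a single edge where a_ij = a_ji = -1; a double or triple edge where a_ij * a_ji = 2 or 3), the diagram is a chain of 4 nodes with a fork of two nodes at one end (D_6). One simple-root ordering that puts it in standard form is (alpha_1, alpha_4, alpha_6, alpha_5, alpha_3, alpha_2). So the algebra is type D_6, i.e. so(12).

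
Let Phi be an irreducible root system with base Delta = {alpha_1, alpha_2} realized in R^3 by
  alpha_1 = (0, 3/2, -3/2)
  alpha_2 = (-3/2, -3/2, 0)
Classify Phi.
Compute the Cartan integers a_ij = 2(alpha_i, alpha_j)/(alpha_j, alpha_j); the resulting 2x2 Cartan matrix is
[[2, -1], [-1, 2]].
All simple roots have the same length, so the diagram is simply laced. The associated Dynkin diagram is a chain of 2 nodes with single edges (A_2), so the type is A_2 (the algebra sl(3)).

A2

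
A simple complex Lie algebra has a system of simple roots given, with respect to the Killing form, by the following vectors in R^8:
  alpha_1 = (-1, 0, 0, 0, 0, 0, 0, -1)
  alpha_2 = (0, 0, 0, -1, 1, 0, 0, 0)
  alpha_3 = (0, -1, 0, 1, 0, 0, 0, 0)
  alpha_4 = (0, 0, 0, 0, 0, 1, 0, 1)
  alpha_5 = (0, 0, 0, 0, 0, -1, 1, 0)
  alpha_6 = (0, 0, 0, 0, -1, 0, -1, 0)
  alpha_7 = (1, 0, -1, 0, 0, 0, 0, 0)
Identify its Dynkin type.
Compute the Cartan integers a_ij = 2(alpha_i, alpha_j)/(alpha_j, alpha_j); the resulting 7x7 Cartan matrix is
[[2, 0, 0, -1, 0, 0, -1], [0, 2, -1, 0, 0, -1, 0], [0, -1, 2, 0, 0, 0, 0], [-1, 0, 0, 2, -1, 0, 0], [0, 0, 0, -1, 2, -1, 0], [0, -1, 0, 0, -1, 2, 0], [-1, 0, 0, 0, 0, 0, 2]].
All simple roots have the same length, so the diagram is simply laced. The associated Dynkin diagram is a chain of 7 nodes with single edges (A_7), so the type is A_7 (the algebra sl(8)).

type A_7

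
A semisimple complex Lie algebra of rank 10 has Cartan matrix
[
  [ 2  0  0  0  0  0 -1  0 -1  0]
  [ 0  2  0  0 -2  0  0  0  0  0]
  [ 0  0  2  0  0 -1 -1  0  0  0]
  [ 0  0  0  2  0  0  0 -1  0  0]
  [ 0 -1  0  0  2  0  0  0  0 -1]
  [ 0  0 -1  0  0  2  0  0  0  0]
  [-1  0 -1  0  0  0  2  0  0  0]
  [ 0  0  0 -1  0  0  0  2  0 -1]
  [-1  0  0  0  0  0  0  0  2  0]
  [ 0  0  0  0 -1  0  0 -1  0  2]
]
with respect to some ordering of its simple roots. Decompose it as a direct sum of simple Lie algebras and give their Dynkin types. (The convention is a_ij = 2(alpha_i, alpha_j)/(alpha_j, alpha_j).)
The diagram associated to this matrix has two connected components: the simple roots {alpha_1, alpha_3, alpha_6, alpha_7, alpha_9} form a chain of 5 nodes with single edges (A_5), and {alpha_2, alpha_4, alpha_5, alpha_8, alpha_10} form a chain of 5 nodes with a double edge at one end; the terminal node there is the unique long simple root (C_5). A semisimple Lie algebra decomposes uniquely as the direct sum of simple ideals, one per connected component of its Dynkin diagram, so g ≅ A_5 ⊕ C_5 (dimension 35 + 55 = 90).

A5 ⊕ C5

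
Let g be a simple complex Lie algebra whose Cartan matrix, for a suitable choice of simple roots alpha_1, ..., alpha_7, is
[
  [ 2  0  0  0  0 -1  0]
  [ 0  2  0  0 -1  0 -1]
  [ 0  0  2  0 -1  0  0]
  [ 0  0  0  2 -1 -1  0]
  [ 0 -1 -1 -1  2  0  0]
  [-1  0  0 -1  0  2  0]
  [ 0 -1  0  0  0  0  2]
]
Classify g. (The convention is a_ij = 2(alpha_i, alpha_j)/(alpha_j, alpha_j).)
E7

The matrix has rank 7 with 2's on the diagonal. Reading the off-diagonal entries as Dynkin edges (a single edge where a_ij = a_ji = -1; a double or triple edge where a_ij * a_ji = 2 or 3), the diagram is a chain of 6 nodes with one extra node attached to the third node from one end (E_7). One simple-root ordering that puts it in standard form is (alpha_7, alpha_3, alpha_2, alpha_5, alpha_4, alpha_6, alpha_1). So the algebra is type E_7.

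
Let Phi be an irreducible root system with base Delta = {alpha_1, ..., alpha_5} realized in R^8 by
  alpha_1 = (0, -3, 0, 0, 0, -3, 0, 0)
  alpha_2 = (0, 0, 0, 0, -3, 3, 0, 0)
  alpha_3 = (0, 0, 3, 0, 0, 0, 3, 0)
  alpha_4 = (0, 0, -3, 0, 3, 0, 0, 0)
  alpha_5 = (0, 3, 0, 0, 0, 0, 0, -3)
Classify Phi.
type A_5

Compute the Cartan integers a_ij = 2(alpha_i, alpha_j)/(alpha_j, alpha_j); the resulting 5x5 Cartan matrix is
[[2, -1, 0, 0, -1], [-1, 2, 0, -1, 0], [0, 0, 2, -1, 0], [0, -1, -1, 2, 0], [-1, 0, 0, 0, 2]].
All simple roots have the same length, so the diagram is simply laced. The associated Dynkin diagram is a chain of 5 nodes with single edges (A_5), so the type is A_5 (the algebra sl(6)).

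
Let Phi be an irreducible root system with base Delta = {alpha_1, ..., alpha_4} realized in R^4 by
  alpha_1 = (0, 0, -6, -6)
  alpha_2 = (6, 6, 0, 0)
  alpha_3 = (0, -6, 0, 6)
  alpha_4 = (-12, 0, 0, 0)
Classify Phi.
type C_4

Compute the Cartan integers a_ij = 2(alpha_i, alpha_j)/(alpha_j, alpha_j); the resulting 4x4 Cartan matrix is
[[2, 0, -1, 0], [0, 2, -1, -1], [-1, -1, 2, 0], [0, -2, 0, 2]].
The roots have two lengths (squared-length ratio 2:1); the short ones are alpha_{1,2,3}. The associated Dynkin diagram is a chain of 4 nodes with a double edge at one end; the terminal node there is the unique long simple root (C_4), so the type is C_4 (the algebra sp(8)).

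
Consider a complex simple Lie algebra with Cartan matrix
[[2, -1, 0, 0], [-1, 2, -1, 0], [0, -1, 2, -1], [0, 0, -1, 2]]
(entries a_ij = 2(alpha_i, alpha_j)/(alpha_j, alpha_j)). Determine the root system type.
A4

The matrix has rank 4 with 2's on the diagonal. Reading the off-diagonal entries as Dynkin edges (a single edge where a_ij = a_ji = -1; a double or triple edge where a_ij * a_ji = 2 or 3), the diagram is a chain of 4 nodes with single edges (A_4). One simple-root ordering that puts it in standard form is (alpha_1, alpha_2, alpha_3, alpha_4). So the algebra is type A_4, i.e. sl(5).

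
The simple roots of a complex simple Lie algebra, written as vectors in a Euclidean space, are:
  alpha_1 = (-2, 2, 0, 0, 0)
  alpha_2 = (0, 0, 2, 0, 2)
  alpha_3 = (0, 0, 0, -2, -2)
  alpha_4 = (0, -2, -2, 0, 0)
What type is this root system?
Compute the Cartan integers a_ij = 2(alpha_i, alpha_j)/(alpha_j, alpha_j); the resulting 4x4 Cartan matrix is
[[2, 0, 0, -1], [0, 2, -1, -1], [0, -1, 2, 0], [-1, -1, 0, 2]].
All simple roots have the same length, so the diagram is simply laced. The associated Dynkin diagram is a chain of 4 nodes with single edges (A_4), so the type is A_4 (the algebra sl(5)).

type A_4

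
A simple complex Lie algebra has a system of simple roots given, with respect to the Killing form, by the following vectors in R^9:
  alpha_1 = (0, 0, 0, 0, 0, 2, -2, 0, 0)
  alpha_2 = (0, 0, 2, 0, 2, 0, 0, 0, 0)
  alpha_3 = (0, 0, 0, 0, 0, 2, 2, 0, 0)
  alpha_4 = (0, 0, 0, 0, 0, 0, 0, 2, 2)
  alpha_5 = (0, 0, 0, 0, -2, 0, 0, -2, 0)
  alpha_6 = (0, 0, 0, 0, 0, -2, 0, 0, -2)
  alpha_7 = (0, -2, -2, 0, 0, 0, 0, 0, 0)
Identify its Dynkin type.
Compute the Cartan integers a_ij = 2(alpha_i, alpha_j)/(alpha_j, alpha_j); the resulting 7x7 Cartan matrix is
[[2, 0, 0, 0, 0, -1, 0], [0, 2, 0, 0, -1, 0, -1], [0, 0, 2, 0, 0, -1, 0], [0, 0, 0, 2, -1, -1, 0], [0, -1, 0, -1, 2, 0, 0], [-1, 0, -1, -1, 0, 2, 0], [0, -1, 0, 0, 0, 0, 2]].
All simple roots have the same length, so the diagram is simply laced. The associated Dynkin diagram is a chain of 5 nodes with a fork of two nodes at one end (D_7), so the type is D_7 (the algebra so(14)).

D_7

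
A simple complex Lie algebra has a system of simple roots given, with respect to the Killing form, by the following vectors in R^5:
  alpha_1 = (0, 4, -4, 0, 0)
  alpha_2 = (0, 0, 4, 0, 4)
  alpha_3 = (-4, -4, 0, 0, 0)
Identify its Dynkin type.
Compute the Cartan integers a_ij = 2(alpha_i, alpha_j)/(alpha_j, alpha_j); the resulting 3x3 Cartan matrix is
[[2, -1, -1], [-1, 2, 0], [-1, 0, 2]].
All simple roots have the same length, so the diagram is simply laced. The associated Dynkin diagram is a chain of 3 nodes with single edges (A_3), so the type is A_3 (the algebra sl(4)).

A_3 (sl(4))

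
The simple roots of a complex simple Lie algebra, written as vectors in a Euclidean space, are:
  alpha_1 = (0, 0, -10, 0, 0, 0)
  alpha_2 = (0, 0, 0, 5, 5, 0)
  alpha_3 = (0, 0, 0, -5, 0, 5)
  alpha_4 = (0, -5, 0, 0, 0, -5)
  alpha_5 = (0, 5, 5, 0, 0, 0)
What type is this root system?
type C_5

Compute the Cartan integers a_ij = 2(alpha_i, alpha_j)/(alpha_j, alpha_j); the resulting 5x5 Cartan matrix is
[[2, 0, 0, 0, -2], [0, 2, -1, 0, 0], [0, -1, 2, -1, 0], [0, 0, -1, 2, -1], [-1, 0, 0, -1, 2]].
The roots have two lengths (squared-length ratio 2:1); the short ones are alpha_{2,3,4,5}. The associated Dynkin diagram is a chain of 5 nodes with a double edge at one end; the terminal node there is the unique long simple root (C_5), so the type is C_5 (the algebra sp(10)).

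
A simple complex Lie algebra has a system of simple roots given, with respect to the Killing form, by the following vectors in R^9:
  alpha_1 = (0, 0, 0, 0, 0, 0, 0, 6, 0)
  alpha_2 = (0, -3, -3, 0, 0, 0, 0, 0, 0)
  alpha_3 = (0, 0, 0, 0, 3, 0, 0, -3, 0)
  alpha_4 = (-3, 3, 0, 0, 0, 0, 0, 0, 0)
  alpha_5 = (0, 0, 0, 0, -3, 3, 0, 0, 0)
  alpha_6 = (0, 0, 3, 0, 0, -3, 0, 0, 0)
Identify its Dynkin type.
Compute the Cartan integers a_ij = 2(alpha_i, alpha_j)/(alpha_j, alpha_j); the resulting 6x6 Cartan matrix is
[[2, 0, -2, 0, 0, 0], [0, 2, 0, -1, 0, -1], [-1, 0, 2, 0, -1, 0], [0, -1, 0, 2, 0, 0], [0, 0, -1, 0, 2, -1], [0, -1, 0, 0, -1, 2]].
The roots have two lengths (squared-length ratio 2:1); the short ones are alpha_{2,3,4,5,6}. The associated Dynkin diagram is a chain of 6 nodes with a double edge at one end; the terminal node there is the unique long simple root (C_6), so the type is C_6 (the algebra sp(12)).

C_6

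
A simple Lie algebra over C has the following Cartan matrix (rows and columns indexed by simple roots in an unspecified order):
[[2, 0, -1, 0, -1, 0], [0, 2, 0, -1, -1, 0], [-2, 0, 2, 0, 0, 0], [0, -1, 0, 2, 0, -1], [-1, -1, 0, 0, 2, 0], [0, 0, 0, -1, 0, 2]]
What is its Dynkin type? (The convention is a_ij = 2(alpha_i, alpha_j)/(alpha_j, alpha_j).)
The matrix has rank 6 with 2's on the diagonal. Reading the off-diagonal entries as Dynkin edges (a single edge where a_ij = a_ji = -1; a double or triple edge where a_ij * a_ji = 2 or 3), the diagram is a chain of 6 nodes with a double edge at one end; the terminal node there is the unique long simple root (C_6). One simple-root ordering that puts it in standard form is (alpha_6, alpha_4, alpha_2, alpha_5, alpha_1, alpha_3). So the algebra is type C_6, i.e. sp(12).

C_6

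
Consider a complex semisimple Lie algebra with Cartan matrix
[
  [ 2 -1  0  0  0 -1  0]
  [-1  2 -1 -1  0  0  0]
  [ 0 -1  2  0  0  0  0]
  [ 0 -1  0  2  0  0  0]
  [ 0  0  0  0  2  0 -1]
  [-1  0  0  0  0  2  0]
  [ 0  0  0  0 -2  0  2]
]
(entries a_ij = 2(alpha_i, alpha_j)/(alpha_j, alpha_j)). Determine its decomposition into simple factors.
The diagram associated to this matrix has two connected components: the simple roots {alpha_5, alpha_7} form a chain of 2 nodes with a double edge at one end; the terminal node there is the unique short simple root (B_2), and {alpha_1, alpha_2, alpha_3, alpha_4, alpha_6} form a chain of 3 nodes with a fork of two nodes at one end (D_5). A semisimple Lie algebra decomposes uniquely as the direct sum of simple ideals, one per connected component of its Dynkin diagram, so g ≅ B_2 ⊕ D_5 (dimension 10 + 45 = 55).

type B_2 + type D_5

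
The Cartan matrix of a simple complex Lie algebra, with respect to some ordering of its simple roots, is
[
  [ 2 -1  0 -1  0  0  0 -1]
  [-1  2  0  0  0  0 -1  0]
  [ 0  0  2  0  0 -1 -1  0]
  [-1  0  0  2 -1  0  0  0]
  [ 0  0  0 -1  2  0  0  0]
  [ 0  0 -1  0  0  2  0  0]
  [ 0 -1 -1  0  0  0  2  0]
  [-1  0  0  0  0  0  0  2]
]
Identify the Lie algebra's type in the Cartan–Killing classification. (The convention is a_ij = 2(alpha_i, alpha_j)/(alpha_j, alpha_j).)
E_8

The matrix has rank 8 with 2's on the diagonal. Reading the off-diagonal entries as Dynkin edges (a single edge where a_ij = a_ji = -1; a double or triple edge where a_ij * a_ji = 2 or 3), the diagram is a chain of 7 nodes with one extra node attached to the third node from one end (E_8). One simple-root ordering that puts it in standard form is (alpha_5, alpha_8, alpha_4, alpha_1, alpha_2, alpha_7, alpha_3, alpha_6). So the algebra is type E_8.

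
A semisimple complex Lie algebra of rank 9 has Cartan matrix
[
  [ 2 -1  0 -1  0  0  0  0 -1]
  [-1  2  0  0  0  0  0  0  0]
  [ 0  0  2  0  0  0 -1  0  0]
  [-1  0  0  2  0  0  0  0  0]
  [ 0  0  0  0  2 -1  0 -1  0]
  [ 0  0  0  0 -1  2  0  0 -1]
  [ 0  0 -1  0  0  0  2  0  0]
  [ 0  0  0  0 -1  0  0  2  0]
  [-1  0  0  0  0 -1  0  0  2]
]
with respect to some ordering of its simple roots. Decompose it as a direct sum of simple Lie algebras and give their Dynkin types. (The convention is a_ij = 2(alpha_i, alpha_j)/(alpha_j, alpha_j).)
A_2 (sl(3)) ⊕ D_7 (so(14))

The diagram associated to this matrix has two connected components: the simple roots {alpha_3, alpha_7} form a chain of 2 nodes with single edges (A_2), and {alpha_1, alpha_2, alpha_4, alpha_5, alpha_6, alpha_8, alpha_9} form a chain of 5 nodes with a fork of two nodes at one end (D_7). A semisimple Lie algebra decomposes uniquely as the direct sum of simple ideals, one per connected component of its Dynkin diagram, so g ≅ A_2 ⊕ D_7 (dimension 8 + 91 = 99).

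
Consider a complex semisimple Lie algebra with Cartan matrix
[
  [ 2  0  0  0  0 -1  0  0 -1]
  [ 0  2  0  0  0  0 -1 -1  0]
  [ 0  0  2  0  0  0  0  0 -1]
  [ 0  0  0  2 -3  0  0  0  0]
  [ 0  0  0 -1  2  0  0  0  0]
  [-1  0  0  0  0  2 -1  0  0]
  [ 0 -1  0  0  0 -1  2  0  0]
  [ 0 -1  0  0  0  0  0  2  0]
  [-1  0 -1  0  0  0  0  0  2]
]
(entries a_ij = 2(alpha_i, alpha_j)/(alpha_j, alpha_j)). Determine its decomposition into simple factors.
The diagram associated to this matrix has two connected components: the simple roots {alpha_1, alpha_2, alpha_3, alpha_6, alpha_7, alpha_8, alpha_9} form a chain of 7 nodes with single edges (A_7), and {alpha_4, alpha_5} form two nodes joined by a triple edge (G_2). A semisimple Lie algebra decomposes uniquely as the direct sum of simple ideals, one per connected component of its Dynkin diagram, so g ≅ A_7 ⊕ G_2 (dimension 63 + 14 = 77).

A_7 + G_2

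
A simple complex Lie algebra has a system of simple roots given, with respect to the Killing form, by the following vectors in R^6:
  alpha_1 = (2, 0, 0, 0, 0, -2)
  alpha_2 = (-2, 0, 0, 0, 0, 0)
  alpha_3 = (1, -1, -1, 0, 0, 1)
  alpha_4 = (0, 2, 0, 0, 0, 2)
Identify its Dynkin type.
Compute the Cartan integers a_ij = 2(alpha_i, alpha_j)/(alpha_j, alpha_j); the resulting 4x4 Cartan matrix is
[[2, -2, 0, -1], [-1, 2, -1, 0], [0, -1, 2, 0], [-1, 0, 0, 2]].
The roots have two lengths (squared-length ratio 2:1); the short ones are alpha_{2,3}. The associated Dynkin diagram is a chain of 4 nodes with a double edge between the middle two (F_4), so the type is F_4.

F_4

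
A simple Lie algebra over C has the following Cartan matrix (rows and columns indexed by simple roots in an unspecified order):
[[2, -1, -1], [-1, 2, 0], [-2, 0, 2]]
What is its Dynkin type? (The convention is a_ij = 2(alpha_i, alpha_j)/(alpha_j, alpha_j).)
C_3 (sp(6))

The matrix has rank 3 with 2's on the diagonal. Reading the off-diagonal entries as Dynkin edges (a single edge where a_ij = a_ji = -1; a double or triple edge where a_ij * a_ji = 2 or 3), the diagram is a chain of 3 nodes with a double edge at one end; the terminal node there is the unique long simple root (C_3). One simple-root ordering that puts it in standard form is (alpha_2, alpha_1, alpha_3). So the algebra is type C_3, i.e. sp(6).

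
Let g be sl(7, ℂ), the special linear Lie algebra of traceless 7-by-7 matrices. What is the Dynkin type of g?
A_6 (sl(7))

This is sl(7), which has dimension 7^2 - 1 = 48 and rank 7 - 1 = 6 (a Cartan subalgebra is the diagonal traceless matrices). In the classification of classical Lie algebras, the special linear algebra sl(n+1) has type A_n; here n = 6, so the Dynkin diagram is a chain of 6 nodes with single edges (A_6). Hence the type is A_6.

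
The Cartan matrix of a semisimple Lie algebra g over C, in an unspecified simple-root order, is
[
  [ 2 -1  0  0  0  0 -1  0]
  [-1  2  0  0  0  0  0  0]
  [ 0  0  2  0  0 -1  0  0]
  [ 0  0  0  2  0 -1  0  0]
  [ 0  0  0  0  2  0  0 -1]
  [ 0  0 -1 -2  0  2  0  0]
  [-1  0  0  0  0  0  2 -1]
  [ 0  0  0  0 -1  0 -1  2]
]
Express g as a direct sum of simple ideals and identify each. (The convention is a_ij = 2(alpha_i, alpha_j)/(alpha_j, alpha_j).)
A_5 ⊕ B_3

The diagram associated to this matrix has two connected components: the simple roots {alpha_1, alpha_2, alpha_5, alpha_7, alpha_8} form a chain of 5 nodes with single edges (A_5), and {alpha_3, alpha_4, alpha_6} form a chain of 3 nodes with a double edge at one end; the terminal node there is the unique short simple root (B_3). A semisimple Lie algebra decomposes uniquely as the direct sum of simple ideals, one per connected component of its Dynkin diagram, so g ≅ A_5 ⊕ B_3 (dimension 35 + 21 = 56).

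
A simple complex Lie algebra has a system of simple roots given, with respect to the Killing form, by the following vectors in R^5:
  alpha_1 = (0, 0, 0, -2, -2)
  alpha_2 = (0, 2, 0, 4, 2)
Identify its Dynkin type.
Compute the Cartan integers a_ij = 2(alpha_i, alpha_j)/(alpha_j, alpha_j); the resulting 2x2 Cartan matrix is
[[2, -1], [-3, 2]].
The roots have two lengths (squared-length ratio 3:1); the short ones are alpha_{1}. The associated Dynkin diagram is two nodes joined by a triple edge (G_2), so the type is G_2.

G_2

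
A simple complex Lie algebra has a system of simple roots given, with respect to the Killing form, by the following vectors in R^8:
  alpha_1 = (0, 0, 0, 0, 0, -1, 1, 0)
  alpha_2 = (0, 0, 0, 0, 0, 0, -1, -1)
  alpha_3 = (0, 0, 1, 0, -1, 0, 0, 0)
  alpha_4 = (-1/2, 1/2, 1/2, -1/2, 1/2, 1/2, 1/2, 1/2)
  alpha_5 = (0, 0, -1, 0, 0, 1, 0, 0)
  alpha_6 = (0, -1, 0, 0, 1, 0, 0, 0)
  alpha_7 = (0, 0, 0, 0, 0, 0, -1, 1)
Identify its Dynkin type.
Compute the Cartan integers a_ij = 2(alpha_i, alpha_j)/(alpha_j, alpha_j); the resulting 7x7 Cartan matrix is
[[2, -1, 0, 0, -1, 0, -1], [-1, 2, 0, -1, 0, 0, 0], [0, 0, 2, 0, -1, -1, 0], [0, -1, 0, 2, 0, 0, 0], [-1, 0, -1, 0, 2, 0, 0], [0, 0, -1, 0, 0, 2, 0], [-1, 0, 0, 0, 0, 0, 2]].
All simple roots have the same length, so the diagram is simply laced. The associated Dynkin diagram is a chain of 6 nodes with one extra node attached to the third node from one end (E_7), so the type is E_7.

E_7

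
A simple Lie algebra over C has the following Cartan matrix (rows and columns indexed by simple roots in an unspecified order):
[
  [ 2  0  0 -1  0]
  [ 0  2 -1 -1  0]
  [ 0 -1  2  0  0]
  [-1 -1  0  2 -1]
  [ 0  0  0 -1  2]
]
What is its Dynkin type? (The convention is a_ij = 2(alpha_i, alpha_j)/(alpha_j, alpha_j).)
D_5

The matrix has rank 5 with 2's on the diagonal. Reading the off-diagonal entries as Dynkin edges (a single edge where a_ij = a_ji = -1; a double or triple edge where a_ij * a_ji = 2 or 3), the diagram is a chain of 3 nodes with a fork of two nodes at one end (D_5). One simple-root ordering that puts it in standard form is (alpha_3, alpha_2, alpha_4, alpha_1, alpha_5). So the algebra is type D_5, i.e. so(10).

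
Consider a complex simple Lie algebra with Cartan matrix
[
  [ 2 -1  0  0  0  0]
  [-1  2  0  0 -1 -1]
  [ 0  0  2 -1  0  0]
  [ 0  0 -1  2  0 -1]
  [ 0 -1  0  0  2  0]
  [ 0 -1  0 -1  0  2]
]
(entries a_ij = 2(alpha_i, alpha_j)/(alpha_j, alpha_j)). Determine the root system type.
type D_6

The matrix has rank 6 with 2's on the diagonal. Reading the off-diagonal entries as Dynkin edges (a single edge where a_ij = a_ji = -1; a double or triple edge where a_ij * a_ji = 2 or 3), the diagram is a chain of 4 nodes with a fork of two nodes at one end (D_6). One simple-root ordering that puts it in standard form is (alpha_3, alpha_4, alpha_6, alpha_2, alpha_5, alpha_1). So the algebra is type D_6, i.e. so(12).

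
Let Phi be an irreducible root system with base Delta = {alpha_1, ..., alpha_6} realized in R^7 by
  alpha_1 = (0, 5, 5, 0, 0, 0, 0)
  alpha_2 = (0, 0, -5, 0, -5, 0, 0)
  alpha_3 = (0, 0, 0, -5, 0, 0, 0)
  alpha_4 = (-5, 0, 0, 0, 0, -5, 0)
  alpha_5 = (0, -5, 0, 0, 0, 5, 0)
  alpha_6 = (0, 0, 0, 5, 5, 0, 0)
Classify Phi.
B_6 (so(13))

Compute the Cartan integers a_ij = 2(alpha_i, alpha_j)/(alpha_j, alpha_j); the resulting 6x6 Cartan matrix is
[[2, -1, 0, 0, -1, 0], [-1, 2, 0, 0, 0, -1], [0, 0, 2, 0, 0, -1], [0, 0, 0, 2, -1, 0], [-1, 0, 0, -1, 2, 0], [0, -1, -2, 0, 0, 2]].
The roots have two lengths (squared-length ratio 2:1); the short ones are alpha_{3}. The associated Dynkin diagram is a chain of 6 nodes with a double edge at one end; the terminal node there is the unique short simple root (B_6), so the type is B_6 (the algebra so(13)).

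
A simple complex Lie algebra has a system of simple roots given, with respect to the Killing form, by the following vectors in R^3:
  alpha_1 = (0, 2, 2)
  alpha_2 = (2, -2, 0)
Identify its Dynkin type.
A_2 (sl(3))

Compute the Cartan integers a_ij = 2(alpha_i, alpha_j)/(alpha_j, alpha_j); the resulting 2x2 Cartan matrix is
[[2, -1], [-1, 2]].
All simple roots have the same length, so the diagram is simply laced. The associated Dynkin diagram is a chain of 2 nodes with single edges (A_2), so the type is A_2 (the algebra sl(3)).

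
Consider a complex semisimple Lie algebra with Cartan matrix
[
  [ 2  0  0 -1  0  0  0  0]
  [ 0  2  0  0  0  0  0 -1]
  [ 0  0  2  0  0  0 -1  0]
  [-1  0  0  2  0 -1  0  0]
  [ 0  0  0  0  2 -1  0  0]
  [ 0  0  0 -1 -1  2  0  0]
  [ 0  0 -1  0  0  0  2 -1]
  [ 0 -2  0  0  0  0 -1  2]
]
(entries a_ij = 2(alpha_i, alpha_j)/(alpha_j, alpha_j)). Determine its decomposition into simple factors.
The diagram associated to this matrix has two connected components: the simple roots {alpha_1, alpha_4, alpha_5, alpha_6} form a chain of 4 nodes with single edges (A_4), and {alpha_2, alpha_3, alpha_7, alpha_8} form a chain of 4 nodes with a double edge at one end; the terminal node there is the unique short simple root (B_4). A semisimple Lie algebra decomposes uniquely as the direct sum of simple ideals, one per connected component of its Dynkin diagram, so g ≅ A_4 ⊕ B_4 (dimension 24 + 36 = 60).

A_4 (sl(5)) + B_4 (so(9))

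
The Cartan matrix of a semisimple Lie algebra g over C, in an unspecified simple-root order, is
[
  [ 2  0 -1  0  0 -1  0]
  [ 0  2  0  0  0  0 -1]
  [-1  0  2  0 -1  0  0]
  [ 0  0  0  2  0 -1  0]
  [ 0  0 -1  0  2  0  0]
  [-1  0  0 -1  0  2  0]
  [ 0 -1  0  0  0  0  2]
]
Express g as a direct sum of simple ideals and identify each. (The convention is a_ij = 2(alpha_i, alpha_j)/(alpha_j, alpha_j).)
A2 + A5

The diagram associated to this matrix has two connected components: the simple roots {alpha_2, alpha_7} form a chain of 2 nodes with single edges (A_2), and {alpha_1, alpha_3, alpha_4, alpha_5, alpha_6} form a chain of 5 nodes with single edges (A_5). A semisimple Lie algebra decomposes uniquely as the direct sum of simple ideals, one per connected component of its Dynkin diagram, so g ≅ A_2 ⊕ A_5 (dimension 8 + 35 = 43).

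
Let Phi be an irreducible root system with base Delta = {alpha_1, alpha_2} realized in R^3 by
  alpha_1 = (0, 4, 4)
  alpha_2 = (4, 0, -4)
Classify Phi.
A_2 (sl(3))

Compute the Cartan integers a_ij = 2(alpha_i, alpha_j)/(alpha_j, alpha_j); the resulting 2x2 Cartan matrix is
[[2, -1], [-1, 2]].
All simple roots have the same length, so the diagram is simply laced. The associated Dynkin diagram is a chain of 2 nodes with single edges (A_2), so the type is A_2 (the algebra sl(3)).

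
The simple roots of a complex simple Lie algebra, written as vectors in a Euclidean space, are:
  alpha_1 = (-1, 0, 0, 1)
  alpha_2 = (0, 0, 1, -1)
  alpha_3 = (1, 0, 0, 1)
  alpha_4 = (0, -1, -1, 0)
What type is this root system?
Compute the Cartan integers a_ij = 2(alpha_i, alpha_j)/(alpha_j, alpha_j); the resulting 4x4 Cartan matrix is
[[2, -1, 0, 0], [-1, 2, -1, -1], [0, -1, 2, 0], [0, -1, 0, 2]].
All simple roots have the same length, so the diagram is simply laced. The associated Dynkin diagram is a chain of 2 nodes with a fork of two nodes at one end (D_4), so the type is D_4 (the algebra so(8)).

D_4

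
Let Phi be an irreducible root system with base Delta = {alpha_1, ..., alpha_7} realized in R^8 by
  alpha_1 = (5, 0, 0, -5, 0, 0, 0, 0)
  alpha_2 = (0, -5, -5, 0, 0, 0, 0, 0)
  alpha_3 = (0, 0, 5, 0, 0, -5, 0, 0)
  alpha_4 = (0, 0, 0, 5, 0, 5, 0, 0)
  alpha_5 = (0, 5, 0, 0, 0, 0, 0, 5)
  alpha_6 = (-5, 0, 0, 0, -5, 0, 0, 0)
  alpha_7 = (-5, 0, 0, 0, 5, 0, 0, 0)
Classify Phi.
Compute the Cartan integers a_ij = 2(alpha_i, alpha_j)/(alpha_j, alpha_j); the resulting 7x7 Cartan matrix is
[[2, 0, 0, -1, 0, -1, -1], [0, 2, -1, 0, -1, 0, 0], [0, -1, 2, -1, 0, 0, 0], [-1, 0, -1, 2, 0, 0, 0], [0, -1, 0, 0, 2, 0, 0], [-1, 0, 0, 0, 0, 2, 0], [-1, 0, 0, 0, 0, 0, 2]].
All simple roots have the same length, so the diagram is simply laced. The associated Dynkin diagram is a chain of 5 nodes with a fork of two nodes at one end (D_7), so the type is D_7 (the algebra so(14)).

D_7 (so(14))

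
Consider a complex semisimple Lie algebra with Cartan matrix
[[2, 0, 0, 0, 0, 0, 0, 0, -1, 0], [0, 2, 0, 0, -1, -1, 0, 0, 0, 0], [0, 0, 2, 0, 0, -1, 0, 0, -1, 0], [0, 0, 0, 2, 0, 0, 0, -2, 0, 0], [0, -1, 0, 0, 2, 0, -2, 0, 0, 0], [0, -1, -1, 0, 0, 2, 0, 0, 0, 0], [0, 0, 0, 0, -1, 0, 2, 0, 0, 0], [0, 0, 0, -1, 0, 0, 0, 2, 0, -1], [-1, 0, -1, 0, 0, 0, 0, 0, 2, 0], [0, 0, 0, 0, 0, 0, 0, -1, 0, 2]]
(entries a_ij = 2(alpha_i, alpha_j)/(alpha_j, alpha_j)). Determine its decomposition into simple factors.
The diagram associated to this matrix has two connected components: the simple roots {alpha_1, alpha_2, alpha_3, alpha_5, alpha_6, alpha_7, alpha_9} form a chain of 7 nodes with a double edge at one end; the terminal node there is the unique short simple root (B_7), and {alpha_4, alpha_8, alpha_10} form a chain of 3 nodes with a double edge at one end; the terminal node there is the unique long simple root (C_3). A semisimple Lie algebra decomposes uniquely as the direct sum of simple ideals, one per connected component of its Dynkin diagram, so g ≅ B_7 ⊕ C_3 (dimension 105 + 21 = 126).

type B_7 + type C_3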